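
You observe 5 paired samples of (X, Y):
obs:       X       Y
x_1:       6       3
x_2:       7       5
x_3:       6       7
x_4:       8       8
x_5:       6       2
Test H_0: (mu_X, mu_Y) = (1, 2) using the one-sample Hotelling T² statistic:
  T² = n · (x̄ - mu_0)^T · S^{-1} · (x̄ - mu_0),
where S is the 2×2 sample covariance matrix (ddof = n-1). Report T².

Step 1 — sample mean vector:
  mean(X) = (6 + 7 + 6 + 8 + 6) / 5 = 33/5 = 6.6
  mean(Y) = (3 + 5 + 7 + 8 + 2) / 5 = 25/5 = 5
  x̄ = (6.6, 5),  deviation x̄ - mu_0 = (6.6, 5) - (1, 2) = (5.6, 3).

Step 2 — sample covariance matrix, S[i,j] = (1/(n-1)) · Σ_k (x_{k,i} - mean_i) · (x_{k,j} - mean_j), divisor n-1 = 4:
  S[X,X] = ((-0.6)·(-0.6) + (0.4)·(0.4) + (-0.6)·(-0.6) + (1.4)·(1.4) + (-0.6)·(-0.6)) / 4 = 3.2/4 = 0.8
  S[X,Y] = ((-0.6)·(-2) + (0.4)·(0) + (-0.6)·(2) + (1.4)·(3) + (-0.6)·(-3)) / 4 = 6/4 = 1.5
  S[Y,Y] = ((-2)·(-2) + (0)·(0) + (2)·(2) + (3)·(3) + (-3)·(-3)) / 4 = 26/4 = 6.5
  S = [[0.8, 1.5],
 [1.5, 6.5]].

Step 3 — invert S. det(S) = 0.8·6.5 - (1.5)² = 2.95.
  S^{-1} = (1/det) · [[d, -b], [-b, a]] = [[2.2034, -0.5085],
 [-0.5085, 0.2712]].

Step 4 — quadratic form (x̄ - mu_0)^T · S^{-1} · (x̄ - mu_0):
  S^{-1} · (x̄ - mu_0) = (10.8136, -2.0339),
  (x̄ - mu_0)^T · [...] = (5.6)·(10.8136) + (3)·(-2.0339) = 54.4542.

Step 5 — scale by n: T² = 5 · 54.4542 = 272.2712.

T² ≈ 272.2712


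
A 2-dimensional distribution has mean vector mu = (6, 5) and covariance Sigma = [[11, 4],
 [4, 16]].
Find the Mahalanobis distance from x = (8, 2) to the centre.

Step 1 — centre the observation: (x - mu) = (2, -3).

Step 2 — invert Sigma. det(Sigma) = 11·16 - (4)² = 160.
  Sigma^{-1} = (1/det) · [[d, -b], [-b, a]] = [[0.1, -0.025],
 [-0.025, 0.0688]].

Step 3 — form the quadratic (x - mu)^T · Sigma^{-1} · (x - mu):
  Sigma^{-1} · (x - mu) = (0.275, -0.2563).
  (x - mu)^T · [Sigma^{-1} · (x - mu)] = (2)·(0.275) + (-3)·(-0.2563) = 1.3188.

Step 4 — take square root: d = √(1.3188) ≈ 1.1484.

d(x, mu) = √(1.3188) ≈ 1.1484


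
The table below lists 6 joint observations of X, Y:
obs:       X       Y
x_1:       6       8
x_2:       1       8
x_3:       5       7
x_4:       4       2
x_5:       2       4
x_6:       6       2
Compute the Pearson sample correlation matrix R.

Step 1 — column means:
  mean(X) = (6 + 1 + 5 + 4 + 2 + 6) / 6 = 24/6 = 4
  mean(Y) = (8 + 8 + 7 + 2 + 4 + 2) / 6 = 31/6 = 5.1667

Step 2 — sample variances and covariances s[i,j] = (1/(n-1)) · Σ_k (x_{k,i} - mean_i) · (x_{k,j} - mean_j), with n-1 = 5:
  s[X,X] = ((2)·(2) + (-3)·(-3) + (1)·(1) + (0)·(0) + (-2)·(-2) + (2)·(2)) / 5 = 22/5 = 4.4
  s[X,Y] = ((2)·(2.8333) + (-3)·(2.8333) + (1)·(1.8333) + (0)·(-3.1667) + (-2)·(-1.1667) + (2)·(-3.1667)) / 5 = -5/5 = -1
  s[Y,Y] = ((2.8333)·(2.8333) + (2.8333)·(2.8333) + (1.8333)·(1.8333) + (-3.1667)·(-3.1667) + (-1.1667)·(-1.1667) + (-3.1667)·(-3.1667)) / 5 = 40.8333/5 = 8.1667
  Sample standard deviations s_i = √(s[i,i]):
  s(X) = √(4.4) = 2.0976
  s(Y) = √(8.1667) = 2.8577

Step 3 — r_{ij} = s_{ij} / (s_i · s_j):
  r[X,X] = 1 (diagonal).
  r[X,Y] = -1 / (2.0976 · 2.8577) = -1 / 5.9944 = -0.1668
  r[Y,Y] = 1 (diagonal).

R is symmetric with unit diagonal. Assembling:

R = [[1, -0.1668],
 [-0.1668, 1]]


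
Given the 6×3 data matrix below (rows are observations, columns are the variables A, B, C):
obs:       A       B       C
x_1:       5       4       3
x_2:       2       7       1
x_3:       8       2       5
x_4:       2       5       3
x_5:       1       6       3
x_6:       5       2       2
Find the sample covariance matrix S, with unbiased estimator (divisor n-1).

Step 1 — column means:
  mean(A) = (5 + 2 + 8 + 2 + 1 + 5) / 6 = 23/6 = 3.8333
  mean(B) = (4 + 7 + 2 + 5 + 6 + 2) / 6 = 26/6 = 4.3333
  mean(C) = (3 + 1 + 5 + 3 + 3 + 2) / 6 = 17/6 = 2.8333

Step 2 — sample covariance S[i,j] = (1/(n-1)) · Σ_k (x_{k,i} - mean_i) · (x_{k,j} - mean_j), with n-1 = 5.
  S[A,A] = ((1.1667)·(1.1667) + (-1.8333)·(-1.8333) + (4.1667)·(4.1667) + (-1.8333)·(-1.8333) + (-2.8333)·(-2.8333) + (1.1667)·(1.1667)) / 5 = 34.8333/5 = 6.9667
  S[A,B] = ((1.1667)·(-0.3333) + (-1.8333)·(2.6667) + (4.1667)·(-2.3333) + (-1.8333)·(0.6667) + (-2.8333)·(1.6667) + (1.1667)·(-2.3333)) / 5 = -23.6667/5 = -4.7333
  S[A,C] = ((1.1667)·(0.1667) + (-1.8333)·(-1.8333) + (4.1667)·(2.1667) + (-1.8333)·(0.1667) + (-2.8333)·(0.1667) + (1.1667)·(-0.8333)) / 5 = 10.8333/5 = 2.1667
  S[B,B] = ((-0.3333)·(-0.3333) + (2.6667)·(2.6667) + (-2.3333)·(-2.3333) + (0.6667)·(0.6667) + (1.6667)·(1.6667) + (-2.3333)·(-2.3333)) / 5 = 21.3333/5 = 4.2667
  S[B,C] = ((-0.3333)·(0.1667) + (2.6667)·(-1.8333) + (-2.3333)·(2.1667) + (0.6667)·(0.1667) + (1.6667)·(0.1667) + (-2.3333)·(-0.8333)) / 5 = -7.6667/5 = -1.5333
  S[C,C] = ((0.1667)·(0.1667) + (-1.8333)·(-1.8333) + (2.1667)·(2.1667) + (0.1667)·(0.1667) + (0.1667)·(0.1667) + (-0.8333)·(-0.8333)) / 5 = 8.8333/5 = 1.7667

S is symmetric (S[j,i] = S[i,j]). Assembling:

S = [[6.9667, -4.7333, 2.1667],
 [-4.7333, 4.2667, -1.5333],
 [2.1667, -1.5333, 1.7667]]


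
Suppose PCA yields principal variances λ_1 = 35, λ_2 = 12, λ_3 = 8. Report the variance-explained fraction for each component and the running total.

Step 1 — total variance = trace(Sigma) = Σ λ_i = 35 + 12 + 8 = 55.

Step 2 — fraction explained by component i = λ_i / Σ λ:
  PC1: 35/55 = 0.6364
  PC2: 12/55 = 0.2182
  PC3: 8/55 = 0.1455

Step 3 — cumulative fraction after k components = (λ_1 + ... + λ_k) / Σ λ:
  k = 1: 35/55 = 0.6364
  k = 2: (35 + 12)/55 = 47/55 = 0.8545
  k = 3: (35 + 12 + 8)/55 = 55/55 = 1

Summary (fraction, with percent):

explained: PC1 0.6364 (63.64%), PC2 0.2182 (21.82%), PC3 0.1455 (14.55%);  cumulative: 0.6364, 0.8545, 1


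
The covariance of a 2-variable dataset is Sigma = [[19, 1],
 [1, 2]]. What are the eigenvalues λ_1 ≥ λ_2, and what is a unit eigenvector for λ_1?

Step 1 — characteristic polynomial of 2×2 Sigma:
  det(Sigma - λI) = λ² - trace · λ + det = 0.
  trace = 19 + 2 = 21, det = 19·2 - (1)² = 37.
Step 2 — discriminant:
  Δ = trace² - 4·det = 441 - 148 = 293.
Step 3 — eigenvalues:
  λ = (trace ± √Δ)/2 = (21 ± 17.1172)/2,
  λ_1 = 19.0586,  λ_2 = 1.9414.

Step 4 — unit eigenvector for λ_1: solve (Sigma - λ_1 I)v = 0. First row:
  (19 - 19.0586)·v_x + (1)·v_y = 0, i.e. (-0.0586)·v_x + (1)·v_y = 0,
  so v ∝ (b, λ_1 - a) = (1, 0.0586) = u.
  ||u|| = √((1)² + (0.0586)²) = √(1.0034) ≈ 1.0017,
  v_1 = u/||u|| ≈ (0.9983, 0.0585) (||v_1|| = 1).

λ_1 = 19.0586,  λ_2 = 1.9414;  v_1 ≈ (0.9983, 0.0585)


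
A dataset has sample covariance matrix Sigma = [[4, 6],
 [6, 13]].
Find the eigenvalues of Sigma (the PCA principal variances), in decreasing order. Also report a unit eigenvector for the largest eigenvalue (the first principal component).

Step 1 — characteristic polynomial of 2×2 Sigma:
  det(Sigma - λI) = λ² - trace · λ + det = 0.
  trace = 4 + 13 = 17, det = 4·13 - (6)² = 16.
Step 2 — discriminant:
  Δ = trace² - 4·det = 289 - 64 = 225.
Step 3 — eigenvalues:
  λ = (trace ± √Δ)/2 = (17 ± 15)/2,
  λ_1 = 16,  λ_2 = 1.

Step 4 — unit eigenvector for λ_1: solve (Sigma - λ_1 I)v = 0. First row:
  (4 - 16)·v_x + (6)·v_y = 0, i.e. (-12)·v_x + (6)·v_y = 0,
  so v ∝ (b, λ_1 - a) = (6, 12) = u.
  ||u|| = √((6)² + (12)²) = √(180) ≈ 13.4164,
  v_1 = u/||u|| ≈ (0.4472, 0.8944) (||v_1|| = 1).

λ_1 = 16,  λ_2 = 1;  v_1 ≈ (0.4472, 0.8944)


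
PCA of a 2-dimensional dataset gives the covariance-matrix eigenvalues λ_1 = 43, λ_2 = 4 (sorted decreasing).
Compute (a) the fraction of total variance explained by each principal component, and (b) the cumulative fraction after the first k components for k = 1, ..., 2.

Step 1 — total variance = trace(Sigma) = Σ λ_i = 43 + 4 = 47.

Step 2 — fraction explained by component i = λ_i / Σ λ:
  PC1: 43/47 = 0.9149
  PC2: 4/47 = 0.0851

Step 3 — cumulative fraction after k components = (λ_1 + ... + λ_k) / Σ λ:
  k = 1: 43/47 = 0.9149
  k = 2: (43 + 4)/47 = 47/47 = 1

Summary (fraction, with percent):

explained: PC1 0.9149 (91.49%), PC2 0.0851 (8.51%);  cumulative: 0.9149, 1


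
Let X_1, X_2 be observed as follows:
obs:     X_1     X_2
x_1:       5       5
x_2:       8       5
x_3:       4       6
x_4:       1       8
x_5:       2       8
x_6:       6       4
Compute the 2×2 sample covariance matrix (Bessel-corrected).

Step 1 — column means:
  mean(X_1) = (5 + 8 + 4 + 1 + 2 + 6) / 6 = 26/6 = 4.3333
  mean(X_2) = (5 + 5 + 6 + 8 + 8 + 4) / 6 = 36/6 = 6

Step 2 — sample covariance S[i,j] = (1/(n-1)) · Σ_k (x_{k,i} - mean_i) · (x_{k,j} - mean_j), with n-1 = 5.
  S[X_1,X_1] = ((0.6667)·(0.6667) + (3.6667)·(3.6667) + (-0.3333)·(-0.3333) + (-3.3333)·(-3.3333) + (-2.3333)·(-2.3333) + (1.6667)·(1.6667)) / 5 = 33.3333/5 = 6.6667
  S[X_1,X_2] = ((0.6667)·(-1) + (3.6667)·(-1) + (-0.3333)·(0) + (-3.3333)·(2) + (-2.3333)·(2) + (1.6667)·(-2)) / 5 = -19/5 = -3.8
  S[X_2,X_2] = ((-1)·(-1) + (-1)·(-1) + (0)·(0) + (2)·(2) + (2)·(2) + (-2)·(-2)) / 5 = 14/5 = 2.8

S is symmetric (S[j,i] = S[i,j]). Assembling:

S = [[6.6667, -3.8],
 [-3.8, 2.8]]


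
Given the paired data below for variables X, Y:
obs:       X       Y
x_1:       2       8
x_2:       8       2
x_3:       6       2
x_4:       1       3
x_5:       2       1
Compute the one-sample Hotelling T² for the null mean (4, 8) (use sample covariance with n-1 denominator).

Step 1 — sample mean vector:
  mean(X) = (2 + 8 + 6 + 1 + 2) / 5 = 19/5 = 3.8
  mean(Y) = (8 + 2 + 2 + 3 + 1) / 5 = 16/5 = 3.2
  x̄ = (3.8, 3.2),  deviation x̄ - mu_0 = (3.8, 3.2) - (4, 8) = (-0.2, -4.8).

Step 2 — sample covariance matrix, S[i,j] = (1/(n-1)) · Σ_k (x_{k,i} - mean_i) · (x_{k,j} - mean_j), divisor n-1 = 4:
  S[X,X] = ((-1.8)·(-1.8) + (4.2)·(4.2) + (2.2)·(2.2) + (-2.8)·(-2.8) + (-1.8)·(-1.8)) / 4 = 36.8/4 = 9.2
  S[X,Y] = ((-1.8)·(4.8) + (4.2)·(-1.2) + (2.2)·(-1.2) + (-2.8)·(-0.2) + (-1.8)·(-2.2)) / 4 = -11.8/4 = -2.95
  S[Y,Y] = ((4.8)·(4.8) + (-1.2)·(-1.2) + (-1.2)·(-1.2) + (-0.2)·(-0.2) + (-2.2)·(-2.2)) / 4 = 30.8/4 = 7.7
  S = [[9.2, -2.95],
 [-2.95, 7.7]].

Step 3 — invert S. det(S) = 9.2·7.7 - (-2.95)² = 62.1375.
  S^{-1} = (1/det) · [[d, -b], [-b, a]] = [[0.1239, 0.0475],
 [0.0475, 0.1481]].

Step 4 — quadratic form (x̄ - mu_0)^T · S^{-1} · (x̄ - mu_0):
  S^{-1} · (x̄ - mu_0) = (-0.2527, -0.7202),
  (x̄ - mu_0)^T · [...] = (-0.2)·(-0.2527) + (-4.8)·(-0.7202) = 3.5074.

Step 5 — scale by n: T² = 5 · 3.5074 = 17.5369.

T² ≈ 17.5369


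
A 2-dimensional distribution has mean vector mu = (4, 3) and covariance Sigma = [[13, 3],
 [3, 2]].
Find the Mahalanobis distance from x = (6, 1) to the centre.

Step 1 — centre the observation: (x - mu) = (2, -2).

Step 2 — invert Sigma. det(Sigma) = 13·2 - (3)² = 17.
  Sigma^{-1} = (1/det) · [[d, -b], [-b, a]] = [[0.1176, -0.1765],
 [-0.1765, 0.7647]].

Step 3 — form the quadratic (x - mu)^T · Sigma^{-1} · (x - mu):
  Sigma^{-1} · (x - mu) = (0.5882, -1.8824).
  (x - mu)^T · [Sigma^{-1} · (x - mu)] = (2)·(0.5882) + (-2)·(-1.8824) = 4.9412.

Step 4 — take square root: d = √(4.9412) ≈ 2.2229.

d(x, mu) = √(4.9412) ≈ 2.2229


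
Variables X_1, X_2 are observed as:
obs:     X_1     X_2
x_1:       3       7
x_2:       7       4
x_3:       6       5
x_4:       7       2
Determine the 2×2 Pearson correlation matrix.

Step 1 — column means:
  mean(X_1) = (3 + 7 + 6 + 7) / 4 = 23/4 = 5.75
  mean(X_2) = (7 + 4 + 5 + 2) / 4 = 18/4 = 4.5

Step 2 — sample variances and covariances s[i,j] = (1/(n-1)) · Σ_k (x_{k,i} - mean_i) · (x_{k,j} - mean_j), with n-1 = 3:
  s[X_1,X_1] = ((-2.75)·(-2.75) + (1.25)·(1.25) + (0.25)·(0.25) + (1.25)·(1.25)) / 3 = 10.75/3 = 3.5833
  s[X_1,X_2] = ((-2.75)·(2.5) + (1.25)·(-0.5) + (0.25)·(0.5) + (1.25)·(-2.5)) / 3 = -10.5/3 = -3.5
  s[X_2,X_2] = ((2.5)·(2.5) + (-0.5)·(-0.5) + (0.5)·(0.5) + (-2.5)·(-2.5)) / 3 = 13/3 = 4.3333
  Sample standard deviations s_i = √(s[i,i]):
  s(X_1) = √(3.5833) = 1.893
  s(X_2) = √(4.3333) = 2.0817

Step 3 — r_{ij} = s_{ij} / (s_i · s_j):
  r[X_1,X_1] = 1 (diagonal).
  r[X_1,X_2] = -3.5 / (1.893 · 2.0817) = -3.5 / 3.9405 = -0.8882
  r[X_2,X_2] = 1 (diagonal).

R is symmetric with unit diagonal. Assembling:

R = [[1, -0.8882],
 [-0.8882, 1]]


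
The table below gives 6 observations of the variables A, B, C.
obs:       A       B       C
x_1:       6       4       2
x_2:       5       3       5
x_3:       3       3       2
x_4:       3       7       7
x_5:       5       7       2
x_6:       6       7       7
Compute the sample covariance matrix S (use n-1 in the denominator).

Step 1 — column means:
  mean(A) = (6 + 5 + 3 + 3 + 5 + 6) / 6 = 28/6 = 4.6667
  mean(B) = (4 + 3 + 3 + 7 + 7 + 7) / 6 = 31/6 = 5.1667
  mean(C) = (2 + 5 + 2 + 7 + 2 + 7) / 6 = 25/6 = 4.1667

Step 2 — sample covariance S[i,j] = (1/(n-1)) · Σ_k (x_{k,i} - mean_i) · (x_{k,j} - mean_j), with n-1 = 5.
  S[A,A] = ((1.3333)·(1.3333) + (0.3333)·(0.3333) + (-1.6667)·(-1.6667) + (-1.6667)·(-1.6667) + (0.3333)·(0.3333) + (1.3333)·(1.3333)) / 5 = 9.3333/5 = 1.8667
  S[A,B] = ((1.3333)·(-1.1667) + (0.3333)·(-2.1667) + (-1.6667)·(-2.1667) + (-1.6667)·(1.8333) + (0.3333)·(1.8333) + (1.3333)·(1.8333)) / 5 = 1.3333/5 = 0.2667
  S[A,C] = ((1.3333)·(-2.1667) + (0.3333)·(0.8333) + (-1.6667)·(-2.1667) + (-1.6667)·(2.8333) + (0.3333)·(-2.1667) + (1.3333)·(2.8333)) / 5 = -0.6667/5 = -0.1333
  S[B,B] = ((-1.1667)·(-1.1667) + (-2.1667)·(-2.1667) + (-2.1667)·(-2.1667) + (1.8333)·(1.8333) + (1.8333)·(1.8333) + (1.8333)·(1.8333)) / 5 = 20.8333/5 = 4.1667
  S[B,C] = ((-1.1667)·(-2.1667) + (-2.1667)·(0.8333) + (-2.1667)·(-2.1667) + (1.8333)·(2.8333) + (1.8333)·(-2.1667) + (1.8333)·(2.8333)) / 5 = 11.8333/5 = 2.3667
  S[C,C] = ((-2.1667)·(-2.1667) + (0.8333)·(0.8333) + (-2.1667)·(-2.1667) + (2.8333)·(2.8333) + (-2.1667)·(-2.1667) + (2.8333)·(2.8333)) / 5 = 30.8333/5 = 6.1667

S is symmetric (S[j,i] = S[i,j]). Assembling:

S = [[1.8667, 0.2667, -0.1333],
 [0.2667, 4.1667, 2.3667],
 [-0.1333, 2.3667, 6.1667]]


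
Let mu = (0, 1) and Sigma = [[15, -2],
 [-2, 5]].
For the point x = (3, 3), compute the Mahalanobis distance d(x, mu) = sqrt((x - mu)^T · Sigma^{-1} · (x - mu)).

Step 1 — centre the observation: (x - mu) = (3, 2).

Step 2 — invert Sigma. det(Sigma) = 15·5 - (-2)² = 71.
  Sigma^{-1} = (1/det) · [[d, -b], [-b, a]] = [[0.0704, 0.0282],
 [0.0282, 0.2113]].

Step 3 — form the quadratic (x - mu)^T · Sigma^{-1} · (x - mu):
  Sigma^{-1} · (x - mu) = (0.2676, 0.507).
  (x - mu)^T · [Sigma^{-1} · (x - mu)] = (3)·(0.2676) + (2)·(0.507) = 1.8169.

Step 4 — take square root: d = √(1.8169) ≈ 1.3479.

d(x, mu) = √(1.8169) ≈ 1.3479


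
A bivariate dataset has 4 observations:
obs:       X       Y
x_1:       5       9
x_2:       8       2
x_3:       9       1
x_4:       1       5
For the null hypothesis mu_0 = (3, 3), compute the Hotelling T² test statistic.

Step 1 — sample mean vector:
  mean(X) = (5 + 8 + 9 + 1) / 4 = 23/4 = 5.75
  mean(Y) = (9 + 2 + 1 + 5) / 4 = 17/4 = 4.25
  x̄ = (5.75, 4.25),  deviation x̄ - mu_0 = (5.75, 4.25) - (3, 3) = (2.75, 1.25).

Step 2 — sample covariance matrix, S[i,j] = (1/(n-1)) · Σ_k (x_{k,i} - mean_i) · (x_{k,j} - mean_j), divisor n-1 = 3:
  S[X,X] = ((-0.75)·(-0.75) + (2.25)·(2.25) + (3.25)·(3.25) + (-4.75)·(-4.75)) / 3 = 38.75/3 = 12.9167
  S[X,Y] = ((-0.75)·(4.75) + (2.25)·(-2.25) + (3.25)·(-3.25) + (-4.75)·(0.75)) / 3 = -22.75/3 = -7.5833
  S[Y,Y] = ((4.75)·(4.75) + (-2.25)·(-2.25) + (-3.25)·(-3.25) + (0.75)·(0.75)) / 3 = 38.75/3 = 12.9167
  S = [[12.9167, -7.5833],
 [-7.5833, 12.9167]].

Step 3 — invert S. det(S) = 12.9167·12.9167 - (-7.5833)² = 109.3333.
  S^{-1} = (1/det) · [[d, -b], [-b, a]] = [[0.1181, 0.0694],
 [0.0694, 0.1181]].

Step 4 — quadratic form (x̄ - mu_0)^T · S^{-1} · (x̄ - mu_0):
  S^{-1} · (x̄ - mu_0) = (0.4116, 0.3384),
  (x̄ - mu_0)^T · [...] = (2.75)·(0.4116) + (1.25)·(0.3384) = 1.5549.

Step 5 — scale by n: T² = 4 · 1.5549 = 6.2195.

T² ≈ 6.2195


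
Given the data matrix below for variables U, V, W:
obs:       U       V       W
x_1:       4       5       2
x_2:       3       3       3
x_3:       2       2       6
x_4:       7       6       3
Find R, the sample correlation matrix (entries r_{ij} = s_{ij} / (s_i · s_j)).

Step 1 — column means:
  mean(U) = (4 + 3 + 2 + 7) / 4 = 16/4 = 4
  mean(V) = (5 + 3 + 2 + 6) / 4 = 16/4 = 4
  mean(W) = (2 + 3 + 6 + 3) / 4 = 14/4 = 3.5

Step 2 — sample variances and covariances s[i,j] = (1/(n-1)) · Σ_k (x_{k,i} - mean_i) · (x_{k,j} - mean_j), with n-1 = 3:
  s[U,U] = ((0)·(0) + (-1)·(-1) + (-2)·(-2) + (3)·(3)) / 3 = 14/3 = 4.6667
  s[U,V] = ((0)·(1) + (-1)·(-1) + (-2)·(-2) + (3)·(2)) / 3 = 11/3 = 3.6667
  s[U,W] = ((0)·(-1.5) + (-1)·(-0.5) + (-2)·(2.5) + (3)·(-0.5)) / 3 = -6/3 = -2
  s[V,V] = ((1)·(1) + (-1)·(-1) + (-2)·(-2) + (2)·(2)) / 3 = 10/3 = 3.3333
  s[V,W] = ((1)·(-1.5) + (-1)·(-0.5) + (-2)·(2.5) + (2)·(-0.5)) / 3 = -7/3 = -2.3333
  s[W,W] = ((-1.5)·(-1.5) + (-0.5)·(-0.5) + (2.5)·(2.5) + (-0.5)·(-0.5)) / 3 = 9/3 = 3
  Sample standard deviations s_i = √(s[i,i]):
  s(U) = √(4.6667) = 2.1602
  s(V) = √(3.3333) = 1.8257
  s(W) = √(3) = 1.7321

Step 3 — r_{ij} = s_{ij} / (s_i · s_j):
  r[U,U] = 1 (diagonal).
  r[U,V] = 3.6667 / (2.1602 · 1.8257) = 3.6667 / 3.9441 = 0.9297
  r[U,W] = -2 / (2.1602 · 1.7321) = -2 / 3.7417 = -0.5345
  r[V,V] = 1 (diagonal).
  r[V,W] = -2.3333 / (1.8257 · 1.7321) = -2.3333 / 3.1623 = -0.7379
  r[W,W] = 1 (diagonal).

R is symmetric with unit diagonal. Assembling:

R = [[1, 0.9297, -0.5345],
 [0.9297, 1, -0.7379],
 [-0.5345, -0.7379, 1]]


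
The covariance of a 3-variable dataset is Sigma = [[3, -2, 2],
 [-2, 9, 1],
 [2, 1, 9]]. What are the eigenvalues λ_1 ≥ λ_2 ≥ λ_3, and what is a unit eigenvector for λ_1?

Step 1 — characteristic polynomial p(λ) = det(λI - Sigma) = λ³ - tr·λ² + c_1·λ - det, where tr = trace, c_1 = sum of the principal 2×2 minors, det = det(Sigma):
  tr = 3 + 9 + 9 = 21,
  c_1 = (3·9 - (-2)²) + (3·9 - (2)²) + (9·9 - (1)²) = 23 + 23 + 80 = 126,
  det = 3·(9·9 - (1)²) - (-2)·((-2)·9 - (1)·(2)) + (2)·((-2)·(1) - 9·(2)) = 3·(80) - (-2)·(-20) + (2)·(-20) = 160.
  So p(λ) = λ³ - 21λ² + 126λ - 160.
Step 2 — look for an integer root (rational root theorem: any rational root is an integer divisor of 160). Testing λ = 10:
  p(10) = 1000 - 2100 + 1260 - 160 = 0  ✓
  Dividing out (λ - 10): p(λ) = (λ - 10)(λ² - 11λ + 16).
Step 3 — remaining eigenvalues from the quadratic λ² - 11λ + 16 = 0:
  Δ = 11² - 4·16 = 121 - 64 = 57,  λ = (11 ± √57)/2 = (11 ± 7.5498)/2 ≈ 9.2749 or 1.7251.
  Sorted: λ_1 = 10,  λ_2 = 9.2749,  λ_3 = 1.7251  (check: sum = 21 = tr ✓).

Step 4 — unit eigenvector for λ_1 = 10: v spans the null space of (Sigma - λ_1 I), whose rows are
  r_1 = (-7, -2, 2),  r_2 = (-2, -1, 1),  r_3 = (2, 1, -1).
  v is orthogonal to every row, so take v ∝ r_1 × r_2 = ((-2)·(1) - (2)·(-1), (2)·(-2) - (-7)·(1), (-7)·(-1) - (-2)·(-2)) = (0, 3, 3).
  Rescale (divide by 3): u = (0, 1, 1).
  ||u|| = √((0)² + (1)² + (1)²) = √(2) ≈ 1.4142,  v_1 = u/||u|| ≈ (0, 0.7071, 0.7071) (||v_1|| = 1).

λ_1 = 10,  λ_2 = 9.2749,  λ_3 = 1.7251;  v_1 ≈ (0, 0.7071, 0.7071)


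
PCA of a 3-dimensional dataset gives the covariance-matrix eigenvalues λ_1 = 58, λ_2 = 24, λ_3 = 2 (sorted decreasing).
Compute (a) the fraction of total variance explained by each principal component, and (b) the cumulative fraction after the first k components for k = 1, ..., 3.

Step 1 — total variance = trace(Sigma) = Σ λ_i = 58 + 24 + 2 = 84.

Step 2 — fraction explained by component i = λ_i / Σ λ:
  PC1: 58/84 = 0.6905
  PC2: 24/84 = 0.2857
  PC3: 2/84 = 0.0238

Step 3 — cumulative fraction after k components = (λ_1 + ... + λ_k) / Σ λ:
  k = 1: 58/84 = 0.6905
  k = 2: (58 + 24)/84 = 82/84 = 0.9762
  k = 3: (58 + 24 + 2)/84 = 84/84 = 1

Summary (fraction, with percent):

explained: PC1 0.6905 (69.05%), PC2 0.2857 (28.57%), PC3 0.0238 (2.38%);  cumulative: 0.6905, 0.9762, 1


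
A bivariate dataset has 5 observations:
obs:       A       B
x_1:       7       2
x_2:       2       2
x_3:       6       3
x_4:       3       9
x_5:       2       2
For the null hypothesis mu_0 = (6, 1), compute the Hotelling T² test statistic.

Step 1 — sample mean vector:
  mean(A) = (7 + 2 + 6 + 3 + 2) / 5 = 20/5 = 4
  mean(B) = (2 + 2 + 3 + 9 + 2) / 5 = 18/5 = 3.6
  x̄ = (4, 3.6),  deviation x̄ - mu_0 = (4, 3.6) - (6, 1) = (-2, 2.6).

Step 2 — sample covariance matrix, S[i,j] = (1/(n-1)) · Σ_k (x_{k,i} - mean_i) · (x_{k,j} - mean_j), divisor n-1 = 4:
  S[A,A] = ((3)·(3) + (-2)·(-2) + (2)·(2) + (-1)·(-1) + (-2)·(-2)) / 4 = 22/4 = 5.5
  S[A,B] = ((3)·(-1.6) + (-2)·(-1.6) + (2)·(-0.6) + (-1)·(5.4) + (-2)·(-1.6)) / 4 = -5/4 = -1.25
  S[B,B] = ((-1.6)·(-1.6) + (-1.6)·(-1.6) + (-0.6)·(-0.6) + (5.4)·(5.4) + (-1.6)·(-1.6)) / 4 = 37.2/4 = 9.3
  S = [[5.5, -1.25],
 [-1.25, 9.3]].

Step 3 — invert S. det(S) = 5.5·9.3 - (-1.25)² = 49.5875.
  S^{-1} = (1/det) · [[d, -b], [-b, a]] = [[0.1875, 0.0252],
 [0.0252, 0.1109]].

Step 4 — quadratic form (x̄ - mu_0)^T · S^{-1} · (x̄ - mu_0):
  S^{-1} · (x̄ - mu_0) = (-0.3096, 0.238),
  (x̄ - mu_0)^T · [...] = (-2)·(-0.3096) + (2.6)·(0.238) = 1.2378.

Step 5 — scale by n: T² = 5 · 1.2378 = 6.1891.

T² ≈ 6.1891


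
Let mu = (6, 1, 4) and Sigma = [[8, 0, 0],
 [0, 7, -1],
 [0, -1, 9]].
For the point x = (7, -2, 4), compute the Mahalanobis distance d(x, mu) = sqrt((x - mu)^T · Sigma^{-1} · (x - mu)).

Step 1 — centre the observation: (x - mu) = (1, -3, 0).

Step 2 — invert Sigma (cofactor / det for 3×3, or solve directly):
  Sigma^{-1} = [[0.125, 0, 0],
 [0, 0.1452, 0.0161],
 [0, 0.0161, 0.1129]].

Step 3 — form the quadratic (x - mu)^T · Sigma^{-1} · (x - mu):
  Sigma^{-1} · (x - mu) = (0.125, -0.4355, -0.0484).
  (x - mu)^T · [Sigma^{-1} · (x - mu)] = (1)·(0.125) + (-3)·(-0.4355) + (0)·(-0.0484) = 1.4315.

Step 4 — take square root: d = √(1.4315) ≈ 1.1964.

d(x, mu) = √(1.4315) ≈ 1.1964


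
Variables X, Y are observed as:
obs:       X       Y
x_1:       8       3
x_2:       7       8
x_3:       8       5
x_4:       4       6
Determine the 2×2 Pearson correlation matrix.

Step 1 — column means:
  mean(X) = (8 + 7 + 8 + 4) / 4 = 27/4 = 6.75
  mean(Y) = (3 + 8 + 5 + 6) / 4 = 22/4 = 5.5

Step 2 — sample variances and covariances s[i,j] = (1/(n-1)) · Σ_k (x_{k,i} - mean_i) · (x_{k,j} - mean_j), with n-1 = 3:
  s[X,X] = ((1.25)·(1.25) + (0.25)·(0.25) + (1.25)·(1.25) + (-2.75)·(-2.75)) / 3 = 10.75/3 = 3.5833
  s[X,Y] = ((1.25)·(-2.5) + (0.25)·(2.5) + (1.25)·(-0.5) + (-2.75)·(0.5)) / 3 = -4.5/3 = -1.5
  s[Y,Y] = ((-2.5)·(-2.5) + (2.5)·(2.5) + (-0.5)·(-0.5) + (0.5)·(0.5)) / 3 = 13/3 = 4.3333
  Sample standard deviations s_i = √(s[i,i]):
  s(X) = √(3.5833) = 1.893
  s(Y) = √(4.3333) = 2.0817

Step 3 — r_{ij} = s_{ij} / (s_i · s_j):
  r[X,X] = 1 (diagonal).
  r[X,Y] = -1.5 / (1.893 · 2.0817) = -1.5 / 3.9405 = -0.3807
  r[Y,Y] = 1 (diagonal).

R is symmetric with unit diagonal. Assembling:

R = [[1, -0.3807],
 [-0.3807, 1]]


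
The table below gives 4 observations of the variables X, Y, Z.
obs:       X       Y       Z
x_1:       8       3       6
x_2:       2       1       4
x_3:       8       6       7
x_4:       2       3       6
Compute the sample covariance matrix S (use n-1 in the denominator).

Step 1 — column means:
  mean(X) = (8 + 2 + 8 + 2) / 4 = 20/4 = 5
  mean(Y) = (3 + 1 + 6 + 3) / 4 = 13/4 = 3.25
  mean(Z) = (6 + 4 + 7 + 6) / 4 = 23/4 = 5.75

Step 2 — sample covariance S[i,j] = (1/(n-1)) · Σ_k (x_{k,i} - mean_i) · (x_{k,j} - mean_j), with n-1 = 3.
  S[X,X] = ((3)·(3) + (-3)·(-3) + (3)·(3) + (-3)·(-3)) / 3 = 36/3 = 12
  S[X,Y] = ((3)·(-0.25) + (-3)·(-2.25) + (3)·(2.75) + (-3)·(-0.25)) / 3 = 15/3 = 5
  S[X,Z] = ((3)·(0.25) + (-3)·(-1.75) + (3)·(1.25) + (-3)·(0.25)) / 3 = 9/3 = 3
  S[Y,Y] = ((-0.25)·(-0.25) + (-2.25)·(-2.25) + (2.75)·(2.75) + (-0.25)·(-0.25)) / 3 = 12.75/3 = 4.25
  S[Y,Z] = ((-0.25)·(0.25) + (-2.25)·(-1.75) + (2.75)·(1.25) + (-0.25)·(0.25)) / 3 = 7.25/3 = 2.4167
  S[Z,Z] = ((0.25)·(0.25) + (-1.75)·(-1.75) + (1.25)·(1.25) + (0.25)·(0.25)) / 3 = 4.75/3 = 1.5833

S is symmetric (S[j,i] = S[i,j]). Assembling:

S = [[12, 5, 3],
 [5, 4.25, 2.4167],
 [3, 2.4167, 1.5833]]


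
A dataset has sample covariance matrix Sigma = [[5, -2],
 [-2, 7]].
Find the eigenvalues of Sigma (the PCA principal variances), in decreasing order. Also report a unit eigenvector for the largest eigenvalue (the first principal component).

Step 1 — characteristic polynomial of 2×2 Sigma:
  det(Sigma - λI) = λ² - trace · λ + det = 0.
  trace = 5 + 7 = 12, det = 5·7 - (-2)² = 31.
Step 2 — discriminant:
  Δ = trace² - 4·det = 144 - 124 = 20.
Step 3 — eigenvalues:
  λ = (trace ± √Δ)/2 = (12 ± 4.4721)/2,
  λ_1 = 8.2361,  λ_2 = 3.7639.

Step 4 — unit eigenvector for λ_1: solve (Sigma - λ_1 I)v = 0. First row:
  (5 - 8.2361)·v_x + (-2)·v_y = 0, i.e. (-3.2361)·v_x + (-2)·v_y = 0,
  so v ∝ (b, λ_1 - a) = (-2, 3.2361); multiply by -1 so the first entry is positive: u = (2, -3.2361).
  ||u|| = √((2)² + (-3.2361)²) = √(14.4721) ≈ 3.8042,
  v_1 = u/||u|| ≈ (0.5257, -0.8507) (||v_1|| = 1).

λ_1 = 8.2361,  λ_2 = 3.7639;  v_1 ≈ (0.5257, -0.8507)


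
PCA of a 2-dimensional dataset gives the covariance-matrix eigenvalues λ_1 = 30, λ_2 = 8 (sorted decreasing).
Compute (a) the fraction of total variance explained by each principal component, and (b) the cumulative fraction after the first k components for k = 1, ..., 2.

Step 1 — total variance = trace(Sigma) = Σ λ_i = 30 + 8 = 38.

Step 2 — fraction explained by component i = λ_i / Σ λ:
  PC1: 30/38 = 0.7895
  PC2: 8/38 = 0.2105

Step 3 — cumulative fraction after k components = (λ_1 + ... + λ_k) / Σ λ:
  k = 1: 30/38 = 0.7895
  k = 2: (30 + 8)/38 = 38/38 = 1

Summary (fraction, with percent):

explained: PC1 0.7895 (78.95%), PC2 0.2105 (21.05%);  cumulative: 0.7895, 1


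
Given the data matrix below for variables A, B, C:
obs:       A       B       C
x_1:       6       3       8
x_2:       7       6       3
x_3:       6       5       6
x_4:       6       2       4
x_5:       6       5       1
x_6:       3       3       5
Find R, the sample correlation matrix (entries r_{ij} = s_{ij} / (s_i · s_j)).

Step 1 — column means:
  mean(A) = (6 + 7 + 6 + 6 + 6 + 3) / 6 = 34/6 = 5.6667
  mean(B) = (3 + 6 + 5 + 2 + 5 + 3) / 6 = 24/6 = 4
  mean(C) = (8 + 3 + 6 + 4 + 1 + 5) / 6 = 27/6 = 4.5

Step 2 — sample variances and covariances s[i,j] = (1/(n-1)) · Σ_k (x_{k,i} - mean_i) · (x_{k,j} - mean_j), with n-1 = 5:
  s[A,A] = ((0.3333)·(0.3333) + (1.3333)·(1.3333) + (0.3333)·(0.3333) + (0.3333)·(0.3333) + (0.3333)·(0.3333) + (-2.6667)·(-2.6667)) / 5 = 9.3333/5 = 1.8667
  s[A,B] = ((0.3333)·(-1) + (1.3333)·(2) + (0.3333)·(1) + (0.3333)·(-2) + (0.3333)·(1) + (-2.6667)·(-1)) / 5 = 5/5 = 1
  s[A,C] = ((0.3333)·(3.5) + (1.3333)·(-1.5) + (0.3333)·(1.5) + (0.3333)·(-0.5) + (0.3333)·(-3.5) + (-2.6667)·(0.5)) / 5 = -3/5 = -0.6
  s[B,B] = ((-1)·(-1) + (2)·(2) + (1)·(1) + (-2)·(-2) + (1)·(1) + (-1)·(-1)) / 5 = 12/5 = 2.4
  s[B,C] = ((-1)·(3.5) + (2)·(-1.5) + (1)·(1.5) + (-2)·(-0.5) + (1)·(-3.5) + (-1)·(0.5)) / 5 = -8/5 = -1.6
  s[C,C] = ((3.5)·(3.5) + (-1.5)·(-1.5) + (1.5)·(1.5) + (-0.5)·(-0.5) + (-3.5)·(-3.5) + (0.5)·(0.5)) / 5 = 29.5/5 = 5.9
  Sample standard deviations s_i = √(s[i,i]):
  s(A) = √(1.8667) = 1.3663
  s(B) = √(2.4) = 1.5492
  s(C) = √(5.9) = 2.429

Step 3 — r_{ij} = s_{ij} / (s_i · s_j):
  r[A,A] = 1 (diagonal).
  r[A,B] = 1 / (1.3663 · 1.5492) = 1 / 2.1166 = 0.4725
  r[A,C] = -0.6 / (1.3663 · 2.429) = -0.6 / 3.3186 = -0.1808
  r[B,B] = 1 (diagonal).
  r[B,C] = -1.6 / (1.5492 · 2.429) = -1.6 / 3.763 = -0.4252
  r[C,C] = 1 (diagonal).

R is symmetric with unit diagonal. Assembling:

R = [[1, 0.4725, -0.1808],
 [0.4725, 1, -0.4252],
 [-0.1808, -0.4252, 1]]


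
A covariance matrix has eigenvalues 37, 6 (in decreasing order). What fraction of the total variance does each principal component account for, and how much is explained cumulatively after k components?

Step 1 — total variance = trace(Sigma) = Σ λ_i = 37 + 6 = 43.

Step 2 — fraction explained by component i = λ_i / Σ λ:
  PC1: 37/43 = 0.8605
  PC2: 6/43 = 0.1395

Step 3 — cumulative fraction after k components = (λ_1 + ... + λ_k) / Σ λ:
  k = 1: 37/43 = 0.8605
  k = 2: (37 + 6)/43 = 43/43 = 1

Summary (fraction, with percent):

explained: PC1 0.8605 (86.05%), PC2 0.1395 (13.95%);  cumulative: 0.8605, 1


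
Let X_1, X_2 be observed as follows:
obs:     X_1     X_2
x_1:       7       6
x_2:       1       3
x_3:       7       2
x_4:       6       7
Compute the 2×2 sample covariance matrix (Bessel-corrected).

Step 1 — column means:
  mean(X_1) = (7 + 1 + 7 + 6) / 4 = 21/4 = 5.25
  mean(X_2) = (6 + 3 + 2 + 7) / 4 = 18/4 = 4.5

Step 2 — sample covariance S[i,j] = (1/(n-1)) · Σ_k (x_{k,i} - mean_i) · (x_{k,j} - mean_j), with n-1 = 3.
  S[X_1,X_1] = ((1.75)·(1.75) + (-4.25)·(-4.25) + (1.75)·(1.75) + (0.75)·(0.75)) / 3 = 24.75/3 = 8.25
  S[X_1,X_2] = ((1.75)·(1.5) + (-4.25)·(-1.5) + (1.75)·(-2.5) + (0.75)·(2.5)) / 3 = 6.5/3 = 2.1667
  S[X_2,X_2] = ((1.5)·(1.5) + (-1.5)·(-1.5) + (-2.5)·(-2.5) + (2.5)·(2.5)) / 3 = 17/3 = 5.6667

S is symmetric (S[j,i] = S[i,j]). Assembling:

S = [[8.25, 2.1667],
 [2.1667, 5.6667]]


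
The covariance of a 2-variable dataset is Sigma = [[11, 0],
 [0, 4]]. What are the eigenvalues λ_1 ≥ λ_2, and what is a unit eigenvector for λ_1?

Step 1 — characteristic polynomial of 2×2 Sigma:
  det(Sigma - λI) = λ² - trace · λ + det = 0.
  trace = 11 + 4 = 15, det = 11·4 - (0)² = 44.
Step 2 — discriminant:
  Δ = trace² - 4·det = 225 - 176 = 49.
Step 3 — eigenvalues:
  λ = (trace ± √Δ)/2 = (15 ± 7)/2,
  λ_1 = 11,  λ_2 = 4.

Step 4 — unit eigenvector for λ_1: Sigma is diagonal, so its eigenvectors are the coordinate axes. λ_1 = 11 is the diagonal entry on the first coordinate axis, hence
  v_1 = (1, 0) (||v_1|| = 1).

λ_1 = 11,  λ_2 = 4;  v_1 ≈ (1, 0)


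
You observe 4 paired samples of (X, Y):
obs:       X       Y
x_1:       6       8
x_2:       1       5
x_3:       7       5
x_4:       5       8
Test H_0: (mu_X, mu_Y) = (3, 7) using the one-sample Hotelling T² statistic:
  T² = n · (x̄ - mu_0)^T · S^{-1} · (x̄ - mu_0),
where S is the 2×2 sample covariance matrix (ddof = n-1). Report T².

Step 1 — sample mean vector:
  mean(X) = (6 + 1 + 7 + 5) / 4 = 19/4 = 4.75
  mean(Y) = (8 + 5 + 5 + 8) / 4 = 26/4 = 6.5
  x̄ = (4.75, 6.5),  deviation x̄ - mu_0 = (4.75, 6.5) - (3, 7) = (1.75, -0.5).

Step 2 — sample covariance matrix, S[i,j] = (1/(n-1)) · Σ_k (x_{k,i} - mean_i) · (x_{k,j} - mean_j), divisor n-1 = 3:
  S[X,X] = ((1.25)·(1.25) + (-3.75)·(-3.75) + (2.25)·(2.25) + (0.25)·(0.25)) / 3 = 20.75/3 = 6.9167
  S[X,Y] = ((1.25)·(1.5) + (-3.75)·(-1.5) + (2.25)·(-1.5) + (0.25)·(1.5)) / 3 = 4.5/3 = 1.5
  S[Y,Y] = ((1.5)·(1.5) + (-1.5)·(-1.5) + (-1.5)·(-1.5) + (1.5)·(1.5)) / 3 = 9/3 = 3
  S = [[6.9167, 1.5],
 [1.5, 3]].

Step 3 — invert S. det(S) = 6.9167·3 - (1.5)² = 18.5.
  S^{-1} = (1/det) · [[d, -b], [-b, a]] = [[0.1622, -0.0811],
 [-0.0811, 0.3739]].

Step 4 — quadratic form (x̄ - mu_0)^T · S^{-1} · (x̄ - mu_0):
  S^{-1} · (x̄ - mu_0) = (0.3243, -0.3288),
  (x̄ - mu_0)^T · [...] = (1.75)·(0.3243) + (-0.5)·(-0.3288) = 0.732.

Step 5 — scale by n: T² = 4 · 0.732 = 2.9279.

T² ≈ 2.9279


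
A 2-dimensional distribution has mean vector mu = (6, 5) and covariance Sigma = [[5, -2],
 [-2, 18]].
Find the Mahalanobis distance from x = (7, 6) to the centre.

Step 1 — centre the observation: (x - mu) = (1, 1).

Step 2 — invert Sigma. det(Sigma) = 5·18 - (-2)² = 86.
  Sigma^{-1} = (1/det) · [[d, -b], [-b, a]] = [[0.2093, 0.0233],
 [0.0233, 0.0581]].

Step 3 — form the quadratic (x - mu)^T · Sigma^{-1} · (x - mu):
  Sigma^{-1} · (x - mu) = (0.2326, 0.0814).
  (x - mu)^T · [Sigma^{-1} · (x - mu)] = (1)·(0.2326) + (1)·(0.0814) = 0.314.

Step 4 — take square root: d = √(0.314) ≈ 0.5603.

d(x, mu) = √(0.314) ≈ 0.5603


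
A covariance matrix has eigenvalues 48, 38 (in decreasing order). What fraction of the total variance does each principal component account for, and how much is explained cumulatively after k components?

Step 1 — total variance = trace(Sigma) = Σ λ_i = 48 + 38 = 86.

Step 2 — fraction explained by component i = λ_i / Σ λ:
  PC1: 48/86 = 0.5581
  PC2: 38/86 = 0.4419

Step 3 — cumulative fraction after k components = (λ_1 + ... + λ_k) / Σ λ:
  k = 1: 48/86 = 0.5581
  k = 2: (48 + 38)/86 = 86/86 = 1

Summary (fraction, with percent):

explained: PC1 0.5581 (55.81%), PC2 0.4419 (44.19%);  cumulative: 0.5581, 1


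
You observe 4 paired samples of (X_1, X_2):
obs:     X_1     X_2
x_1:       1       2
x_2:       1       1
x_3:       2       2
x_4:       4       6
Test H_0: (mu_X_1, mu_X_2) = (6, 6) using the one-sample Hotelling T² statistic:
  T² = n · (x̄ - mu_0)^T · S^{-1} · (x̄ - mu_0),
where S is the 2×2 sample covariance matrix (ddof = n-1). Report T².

Step 1 — sample mean vector:
  mean(X_1) = (1 + 1 + 2 + 4) / 4 = 8/4 = 2
  mean(X_2) = (2 + 1 + 2 + 6) / 4 = 11/4 = 2.75
  x̄ = (2, 2.75),  deviation x̄ - mu_0 = (2, 2.75) - (6, 6) = (-4, -3.25).

Step 2 — sample covariance matrix, S[i,j] = (1/(n-1)) · Σ_k (x_{k,i} - mean_i) · (x_{k,j} - mean_j), divisor n-1 = 3:
  S[X_1,X_1] = ((-1)·(-1) + (-1)·(-1) + (0)·(0) + (2)·(2)) / 3 = 6/3 = 2
  S[X_1,X_2] = ((-1)·(-0.75) + (-1)·(-1.75) + (0)·(-0.75) + (2)·(3.25)) / 3 = 9/3 = 3
  S[X_2,X_2] = ((-0.75)·(-0.75) + (-1.75)·(-1.75) + (-0.75)·(-0.75) + (3.25)·(3.25)) / 3 = 14.75/3 = 4.9167
  S = [[2, 3],
 [3, 4.9167]].

Step 3 — invert S. det(S) = 2·4.9167 - (3)² = 0.8333.
  S^{-1} = (1/det) · [[d, -b], [-b, a]] = [[5.9, -3.6],
 [-3.6, 2.4]].

Step 4 — quadratic form (x̄ - mu_0)^T · S^{-1} · (x̄ - mu_0):
  S^{-1} · (x̄ - mu_0) = (-11.9, 6.6),
  (x̄ - mu_0)^T · [...] = (-4)·(-11.9) + (-3.25)·(6.6) = 26.15.

Step 5 — scale by n: T² = 4 · 26.15 = 104.6.

T² ≈ 104.6


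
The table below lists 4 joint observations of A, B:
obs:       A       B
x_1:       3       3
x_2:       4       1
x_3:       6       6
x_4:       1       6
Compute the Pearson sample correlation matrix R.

Step 1 — column means:
  mean(A) = (3 + 4 + 6 + 1) / 4 = 14/4 = 3.5
  mean(B) = (3 + 1 + 6 + 6) / 4 = 16/4 = 4

Step 2 — sample variances and covariances s[i,j] = (1/(n-1)) · Σ_k (x_{k,i} - mean_i) · (x_{k,j} - mean_j), with n-1 = 3:
  s[A,A] = ((-0.5)·(-0.5) + (0.5)·(0.5) + (2.5)·(2.5) + (-2.5)·(-2.5)) / 3 = 13/3 = 4.3333
  s[A,B] = ((-0.5)·(-1) + (0.5)·(-3) + (2.5)·(2) + (-2.5)·(2)) / 3 = -1/3 = -0.3333
  s[B,B] = ((-1)·(-1) + (-3)·(-3) + (2)·(2) + (2)·(2)) / 3 = 18/3 = 6
  Sample standard deviations s_i = √(s[i,i]):
  s(A) = √(4.3333) = 2.0817
  s(B) = √(6) = 2.4495

Step 3 — r_{ij} = s_{ij} / (s_i · s_j):
  r[A,A] = 1 (diagonal).
  r[A,B] = -0.3333 / (2.0817 · 2.4495) = -0.3333 / 5.099 = -0.0654
  r[B,B] = 1 (diagonal).

R is symmetric with unit diagonal. Assembling:

R = [[1, -0.0654],
 [-0.0654, 1]]


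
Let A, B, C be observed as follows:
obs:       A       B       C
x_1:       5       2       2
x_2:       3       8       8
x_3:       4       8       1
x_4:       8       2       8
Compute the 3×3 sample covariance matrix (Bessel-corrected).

Step 1 — column means:
  mean(A) = (5 + 3 + 4 + 8) / 4 = 20/4 = 5
  mean(B) = (2 + 8 + 8 + 2) / 4 = 20/4 = 5
  mean(C) = (2 + 8 + 1 + 8) / 4 = 19/4 = 4.75

Step 2 — sample covariance S[i,j] = (1/(n-1)) · Σ_k (x_{k,i} - mean_i) · (x_{k,j} - mean_j), with n-1 = 3.
  S[A,A] = ((0)·(0) + (-2)·(-2) + (-1)·(-1) + (3)·(3)) / 3 = 14/3 = 4.6667
  S[A,B] = ((0)·(-3) + (-2)·(3) + (-1)·(3) + (3)·(-3)) / 3 = -18/3 = -6
  S[A,C] = ((0)·(-2.75) + (-2)·(3.25) + (-1)·(-3.75) + (3)·(3.25)) / 3 = 7/3 = 2.3333
  S[B,B] = ((-3)·(-3) + (3)·(3) + (3)·(3) + (-3)·(-3)) / 3 = 36/3 = 12
  S[B,C] = ((-3)·(-2.75) + (3)·(3.25) + (3)·(-3.75) + (-3)·(3.25)) / 3 = -3/3 = -1
  S[C,C] = ((-2.75)·(-2.75) + (3.25)·(3.25) + (-3.75)·(-3.75) + (3.25)·(3.25)) / 3 = 42.75/3 = 14.25

S is symmetric (S[j,i] = S[i,j]). Assembling:

S = [[4.6667, -6, 2.3333],
 [-6, 12, -1],
 [2.3333, -1, 14.25]]


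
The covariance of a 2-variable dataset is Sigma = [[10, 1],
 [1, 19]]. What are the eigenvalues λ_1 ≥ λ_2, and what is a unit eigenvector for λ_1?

Step 1 — characteristic polynomial of 2×2 Sigma:
  det(Sigma - λI) = λ² - trace · λ + det = 0.
  trace = 10 + 19 = 29, det = 10·19 - (1)² = 189.
Step 2 — discriminant:
  Δ = trace² - 4·det = 841 - 756 = 85.
Step 3 — eigenvalues:
  λ = (trace ± √Δ)/2 = (29 ± 9.2195)/2,
  λ_1 = 19.1098,  λ_2 = 9.8902.

Step 4 — unit eigenvector for λ_1: solve (Sigma - λ_1 I)v = 0. First row:
  (10 - 19.1098)·v_x + (1)·v_y = 0, i.e. (-9.1098)·v_x + (1)·v_y = 0,
  so v ∝ (b, λ_1 - a) = (1, 9.1098) = u.
  ||u|| = √((1)² + (9.1098)²) = √(83.988) ≈ 9.1645,
  v_1 = u/||u|| ≈ (0.1091, 0.994) (||v_1|| = 1).

λ_1 = 19.1098,  λ_2 = 9.8902;  v_1 ≈ (0.1091, 0.994)


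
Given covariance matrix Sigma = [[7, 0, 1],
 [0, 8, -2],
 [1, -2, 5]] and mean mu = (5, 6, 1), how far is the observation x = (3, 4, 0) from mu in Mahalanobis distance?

Step 1 — centre the observation: (x - mu) = (-2, -2, -1).

Step 2 — invert Sigma (cofactor / det for 3×3, or solve directly):
  Sigma^{-1} = [[0.1475, -0.0082, -0.0328],
 [-0.0082, 0.1393, 0.0574],
 [-0.0328, 0.0574, 0.2295]].

Step 3 — form the quadratic (x - mu)^T · Sigma^{-1} · (x - mu):
  Sigma^{-1} · (x - mu) = (-0.2459, -0.3197, -0.2787).
  (x - mu)^T · [Sigma^{-1} · (x - mu)] = (-2)·(-0.2459) + (-2)·(-0.3197) + (-1)·(-0.2787) = 1.4098.

Step 4 — take square root: d = √(1.4098) ≈ 1.1874.

d(x, mu) = √(1.4098) ≈ 1.1874


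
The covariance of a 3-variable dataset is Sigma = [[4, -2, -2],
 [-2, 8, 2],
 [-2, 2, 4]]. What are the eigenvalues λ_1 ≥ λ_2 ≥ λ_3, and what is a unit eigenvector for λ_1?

Step 1 — characteristic polynomial p(λ) = det(λI - Sigma) = λ³ - tr·λ² + c_1·λ - det, where tr = trace, c_1 = sum of the principal 2×2 minors, det = det(Sigma):
  tr = 4 + 8 + 4 = 16,
  c_1 = (4·8 - (-2)²) + (4·4 - (-2)²) + (8·4 - (2)²) = 28 + 12 + 28 = 68,
  det = 4·(8·4 - (2)²) - (-2)·((-2)·4 - (2)·(-2)) + (-2)·((-2)·(2) - 8·(-2)) = 4·(28) - (-2)·(-4) + (-2)·(12) = 80.
  So p(λ) = λ³ - 16λ² + 68λ - 80.
Step 2 — look for an integer root (rational root theorem: any rational root is an integer divisor of 80). Testing λ = 2:
  p(2) = 8 - 64 + 136 - 80 = 0  ✓
  Dividing out (λ - 2): p(λ) = (λ - 2)(λ² - 14λ + 40).
Step 3 — remaining eigenvalues from the quadratic λ² - 14λ + 40 = 0:
  Δ = 14² - 4·40 = 196 - 160 = 36,  λ = (14 ± √36)/2 = (14 ± 6)/2 = 10 or 4.
  Sorted: λ_1 = 10,  λ_2 = 4,  λ_3 = 2  (check: sum = 16 = tr ✓).

Step 4 — unit eigenvector for λ_1 = 10: v spans the null space of (Sigma - λ_1 I), whose rows are
  r_1 = (-6, -2, -2),  r_2 = (-2, -2, 2),  r_3 = (-2, 2, -6).
  v is orthogonal to every row, so take v ∝ r_1 × r_2 = ((-2)·(2) - (-2)·(-2), (-2)·(-2) - (-6)·(2), (-6)·(-2) - (-2)·(-2)) = (-8, 16, 8).
  Rescale (divide by 8; multiply by -1 so the first nonzero entry is positive): u = (1, -2, -1).
  ||u|| = √((1)² + (-2)² + (-1)²) = √(6) ≈ 2.4495,  v_1 = u/||u|| ≈ (0.4082, -0.8165, -0.4082) (||v_1|| = 1).

λ_1 = 10,  λ_2 = 4,  λ_3 = 2;  v_1 ≈ (0.4082, -0.8165, -0.4082)


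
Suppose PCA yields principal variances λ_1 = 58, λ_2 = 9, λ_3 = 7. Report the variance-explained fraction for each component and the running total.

Step 1 — total variance = trace(Sigma) = Σ λ_i = 58 + 9 + 7 = 74.

Step 2 — fraction explained by component i = λ_i / Σ λ:
  PC1: 58/74 = 0.7838
  PC2: 9/74 = 0.1216
  PC3: 7/74 = 0.0946

Step 3 — cumulative fraction after k components = (λ_1 + ... + λ_k) / Σ λ:
  k = 1: 58/74 = 0.7838
  k = 2: (58 + 9)/74 = 67/74 = 0.9054
  k = 3: (58 + 9 + 7)/74 = 74/74 = 1

Summary (fraction, with percent):

explained: PC1 0.7838 (78.38%), PC2 0.1216 (12.16%), PC3 0.0946 (9.46%);  cumulative: 0.7838, 0.9054, 1
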